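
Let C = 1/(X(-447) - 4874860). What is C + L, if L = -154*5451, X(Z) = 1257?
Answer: -4091165532763/4873603 ≈ -8.3945e+5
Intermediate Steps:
L = -839454
C = -1/4873603 (C = 1/(1257 - 4874860) = 1/(-4873603) = -1/4873603 ≈ -2.0519e-7)
C + L = -1/4873603 - 839454 = -4091165532763/4873603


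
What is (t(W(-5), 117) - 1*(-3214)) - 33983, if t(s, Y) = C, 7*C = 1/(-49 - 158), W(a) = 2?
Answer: -44584282/1449 ≈ -30769.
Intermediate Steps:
C = -1/1449 (C = 1/(7*(-49 - 158)) = (1/7)/(-207) = (1/7)*(-1/207) = -1/1449 ≈ -0.00069013)
t(s, Y) = -1/1449
(t(W(-5), 117) - 1*(-3214)) - 33983 = (-1/1449 - 1*(-3214)) - 33983 = (-1/1449 + 3214) - 33983 = 4657085/1449 - 33983 = -44584282/1449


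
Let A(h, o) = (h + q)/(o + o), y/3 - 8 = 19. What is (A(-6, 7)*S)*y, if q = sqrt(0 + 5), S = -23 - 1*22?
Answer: 10935/7 - 3645*sqrt(5)/14 ≈ 979.97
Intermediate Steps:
S = -45 (S = -23 - 22 = -45)
y = 81 (y = 24 + 3*19 = 24 + 57 = 81)
q = sqrt(5) ≈ 2.2361
A(h, o) = (h + sqrt(5))/(2*o) (A(h, o) = (h + sqrt(5))/(o + o) = (h + sqrt(5))/((2*o)) = (h + sqrt(5))*(1/(2*o)) = (h + sqrt(5))/(2*o))
(A(-6, 7)*S)*y = (((1/2)*(-6 + sqrt(5))/7)*(-45))*81 = (((1/2)*(1/7)*(-6 + sqrt(5)))*(-45))*81 = ((-3/7 + sqrt(5)/14)*(-45))*81 = (135/7 - 45*sqrt(5)/14)*81 = 10935/7 - 3645*sqrt(5)/14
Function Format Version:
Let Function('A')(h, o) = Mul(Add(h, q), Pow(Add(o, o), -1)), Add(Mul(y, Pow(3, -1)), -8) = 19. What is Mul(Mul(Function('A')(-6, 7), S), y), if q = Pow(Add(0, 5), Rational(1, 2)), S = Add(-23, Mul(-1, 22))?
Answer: Add(Rational(10935, 7), Mul(Rational(-3645, 14), Pow(5, Rational(1, 2)))) ≈ 979.97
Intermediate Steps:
S = -45 (S = Add(-23, -22) = -45)
y = 81 (y = Add(24, Mul(3, 19)) = Add(24, 57) = 81)
q = Pow(5, Rational(1, 2)) ≈ 2.2361
Function('A')(h, o) = Mul(Rational(1, 2), Pow(o, -1), Add(h, Pow(5, Rational(1, 2)))) (Function('A')(h, o) = Mul(Add(h, Pow(5, Rational(1, 2))), Pow(Add(o, o), -1)) = Mul(Add(h, Pow(5, Rational(1, 2))), Pow(Mul(2, o), -1)) = Mul(Add(h, Pow(5, Rational(1, 2))), Mul(Rational(1, 2), Pow(o, -1))) = Mul(Rational(1, 2), Pow(o, -1), Add(h, Pow(5, Rational(1, 2)))))
Mul(Mul(Function('A')(-6, 7), S), y) = Mul(Mul(Mul(Rational(1, 2), Pow(7, -1), Add(-6, Pow(5, Rational(1, 2)))), -45), 81) = Mul(Mul(Mul(Rational(1, 2), Rational(1, 7), Add(-6, Pow(5, Rational(1, 2)))), -45), 81) = Mul(Mul(Add(Rational(-3, 7), Mul(Rational(1, 14), Pow(5, Rational(1, 2)))), -45), 81) = Mul(Add(Rational(135, 7), Mul(Rational(-45, 14), Pow(5, Rational(1, 2)))), 81) = Add(Rational(10935, 7), Mul(Rational(-3645, 14), Pow(5, Rational(1, 2))))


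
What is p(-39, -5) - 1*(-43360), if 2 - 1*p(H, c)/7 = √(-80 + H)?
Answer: 43374 - 7*I*√119 ≈ 43374.0 - 76.361*I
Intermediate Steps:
p(H, c) = 14 - 7*√(-80 + H)
p(-39, -5) - 1*(-43360) = (14 - 7*√(-80 - 39)) - 1*(-43360) = (14 - 7*I*√119) + 43360 = 43374 - 7*I*√119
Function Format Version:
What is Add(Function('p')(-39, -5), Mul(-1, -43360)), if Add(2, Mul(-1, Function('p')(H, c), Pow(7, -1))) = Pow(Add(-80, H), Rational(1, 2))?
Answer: Add(43374, Mul(-7, I, Pow(119, Rational(1, 2)))) ≈ Add(43374., Mul(-76.361, I))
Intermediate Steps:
Function('p')(H, c) = Add(14, Mul(-7, Pow(Add(-80, H), Rational(1, 2))))
Add(Function('p')(-39, -5), Mul(-1, -43360)) = Add(Add(14, Mul(-7, Pow(Add(-80, -39), Rational(1, 2)))), Mul(-1, -43360)) = Add(Add(14, Mul(-7, Pow(-119, Rational(1, 2)))), 43360) = Add(Add(14, Mul(-7, Mul(I, Pow(119, Rational(1, 2))))), 43360) = Add(Add(14, Mul(-7, I, Pow(119, Rational(1, 2)))), 43360) = Add(43374, Mul(-7, I, Pow(119, Rational(1, 2))))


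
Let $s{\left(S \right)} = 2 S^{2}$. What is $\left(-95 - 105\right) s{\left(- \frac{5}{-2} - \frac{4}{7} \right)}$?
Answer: $- \frac{72900}{49} \approx -1487.8$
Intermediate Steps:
$\left(-95 - 105\right) s{\left(- \frac{5}{-2} - \frac{4}{7} \right)} = \left(-95 - 105\right) 2 \left(- \frac{5}{-2} - \frac{4}{7}\right)^{2} = - 200 \cdot 2 \left(\left(-5\right) \left(- \frac{1}{2}\right) - \frac{4}{7}\right)^{2} = - 200 \cdot 2 \left(\frac{5}{2} - \frac{4}{7}\right)^{2} = - 200 \cdot 2 \left(\frac{27}{14}\right)^{2} = - 200 \cdot 2 \cdot \frac{729}{196} = \left(-200\right) \frac{729}{98} = - \frac{72900}{49}$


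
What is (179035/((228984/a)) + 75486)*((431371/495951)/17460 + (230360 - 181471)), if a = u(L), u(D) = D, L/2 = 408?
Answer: 76868726912026974860269/20654605963215 ≈ 3.7216e+9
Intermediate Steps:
L = 816 (L = 2*408 = 816)
a = 816
(179035/((228984/a)) + 75486)*((431371/495951)/17460 + (230360 - 181471)) = (179035/((228984/816)) + 75486)*((431371/495951)/17460 + (230360 - 181471)) = (179035/((228984*(1/816))) + 75486)*((431371*(1/495951))*(1/17460) + 48889) = (179035/(9541/34) + 75486)*((431371/495951)*(1/17460) + 48889) = (179035*(34/9541) + 75486)*(431371/8659304460 + 48889) = (6087190/9541 + 75486)*(423344736176311/8659304460) = (726299116/9541)*(423344736176311/8659304460) = 76868726912026974860269/20654605963215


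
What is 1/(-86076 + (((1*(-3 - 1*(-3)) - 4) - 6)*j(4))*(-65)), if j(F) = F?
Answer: -1/83476 ≈ -1.1979e-5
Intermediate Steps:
1/(-86076 + (((1*(-3 - 1*(-3)) - 4) - 6)*j(4))*(-65)) = 1/(-86076 + (((1*(-3 - 1*(-3)) - 4) - 6)*4)*(-65)) = 1/(-86076 + (((1*(-3 + 3) - 4) - 6)*4)*(-65)) = 1/(-86076 + (((1*0 - 4) - 6)*4)*(-65)) = 1/(-86076 + (((0 - 4) - 6)*4)*(-65)) = 1/(-86076 + ((-4 - 6)*4)*(-65)) = 1/(-86076 - 10*4*(-65)) = 1/(-86076 - 40*(-65)) = 1/(-86076 + 2600) = 1/(-83476) = -1/83476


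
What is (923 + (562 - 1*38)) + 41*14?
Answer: 2021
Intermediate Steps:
(923 + (562 - 1*38)) + 41*14 = (923 + (562 - 38)) + 574 = (923 + 524) + 574 = 1447 + 574 = 2021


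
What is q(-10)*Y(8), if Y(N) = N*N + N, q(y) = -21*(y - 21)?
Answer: 46872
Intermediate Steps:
q(y) = 441 - 21*y (q(y) = -21*(-21 + y) = 441 - 21*y)
Y(N) = N + N**2 (Y(N) = N**2 + N = N + N**2)
q(-10)*Y(8) = (441 - 21*(-10))*(8*(1 + 8)) = (441 + 210)*(8*9) = 651*72 = 46872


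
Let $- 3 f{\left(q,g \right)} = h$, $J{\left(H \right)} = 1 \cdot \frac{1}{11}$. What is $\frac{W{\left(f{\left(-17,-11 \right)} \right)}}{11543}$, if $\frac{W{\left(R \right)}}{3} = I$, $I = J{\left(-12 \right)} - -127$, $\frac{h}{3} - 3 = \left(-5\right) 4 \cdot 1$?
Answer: $\frac{4194}{126973} \approx 0.033031$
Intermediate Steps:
$J{\left(H \right)} = \frac{1}{11}$ ($J{\left(H \right)} = 1 \cdot \frac{1}{11} = \frac{1}{11}$)
$h = -51$ ($h = 9 + 3 \left(-5\right) 4 \cdot 1 = 9 + 3 \left(\left(-20\right) 1\right) = 9 + 3 \left(-20\right) = 9 - 60 = -51$)
$I = \frac{1398}{11}$ ($I = \frac{1}{11} - -127 = \frac{1}{11} + 127 = \frac{1398}{11} \approx 127.09$)
$f{\left(q,g \right)} = 17$ ($f{\left(q,g \right)} = \left(- \frac{1}{3}\right) \left(-51\right) = 17$)
$W{\left(R \right)} = \frac{4194}{11}$ ($W{\left(R \right)} = 3 \cdot \frac{1398}{11} = \frac{4194}{11}$)
$\frac{W{\left(f{\left(-17,-11 \right)} \right)}}{11543} = \frac{4194}{11 \cdot 11543} = \frac{4194}{11} \cdot \frac{1}{11543} = \frac{4194}{126973}$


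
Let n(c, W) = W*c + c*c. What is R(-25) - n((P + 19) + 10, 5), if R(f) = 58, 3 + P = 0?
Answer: -748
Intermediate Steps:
P = -3 (P = -3 + 0 = -3)
n(c, W) = c² + W*c (n(c, W) = W*c + c² = c² + W*c)
R(-25) - n((P + 19) + 10, 5) = 58 - ((-3 + 19) + 10)*(5 + ((-3 + 19) + 10)) = 58 - (16 + 10)*(5 + (16 + 10)) = 58 - 26*(5 + 26) = 58 - 26*31 = 58 - 1*806 = 58 - 806 = -748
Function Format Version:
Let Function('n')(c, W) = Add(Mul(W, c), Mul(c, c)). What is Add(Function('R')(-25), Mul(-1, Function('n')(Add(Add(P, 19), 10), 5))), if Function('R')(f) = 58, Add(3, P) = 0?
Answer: -748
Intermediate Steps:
P = -3 (P = Add(-3, 0) = -3)
Function('n')(c, W) = Add(Pow(c, 2), Mul(W, c)) (Function('n')(c, W) = Add(Mul(W, c), Pow(c, 2)) = Add(Pow(c, 2), Mul(W, c)))
Add(Function('R')(-25), Mul(-1, Function('n')(Add(Add(P, 19), 10), 5))) = Add(58, Mul(-1, Mul(Add(Add(-3, 19), 10), Add(5, Add(Add(-3, 19), 10))))) = Add(58, Mul(-1, Mul(Add(16, 10), Add(5, Add(16, 10))))) = Add(58, Mul(-1, Mul(26, Add(5, 26)))) = Add(58, Mul(-1, Mul(26, 31))) = Add(58, Mul(-1, 806)) = Add(58, -806) = -748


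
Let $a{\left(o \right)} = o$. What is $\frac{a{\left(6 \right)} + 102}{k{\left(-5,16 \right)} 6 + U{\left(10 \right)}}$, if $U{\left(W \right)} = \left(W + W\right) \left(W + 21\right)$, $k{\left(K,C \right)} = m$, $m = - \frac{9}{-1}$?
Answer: $\frac{54}{337} \approx 0.16024$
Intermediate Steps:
$m = 9$ ($m = \left(-9\right) \left(-1\right) = 9$)
$k{\left(K,C \right)} = 9$
$U{\left(W \right)} = 2 W \left(21 + W\right)$
$\frac{a{\left(6 \right)} + 102}{k{\left(-5,16 \right)} 6 + U{\left(10 \right)}} = \frac{6 + 102}{9 \cdot 6 + 2 \cdot 10 \left(21 + 10\right)} = \frac{108}{54 + 2 \cdot 10 \cdot 31} = \frac{108}{54 + 620} = \frac{108}{674} = 108 \cdot \frac{1}{674} = \frac{54}{337}$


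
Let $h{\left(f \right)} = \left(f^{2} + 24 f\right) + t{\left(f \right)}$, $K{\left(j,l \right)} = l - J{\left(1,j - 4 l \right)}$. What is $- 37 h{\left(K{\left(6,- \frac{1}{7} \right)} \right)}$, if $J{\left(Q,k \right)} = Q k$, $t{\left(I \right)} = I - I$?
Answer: $\frac{210419}{49} \approx 4294.3$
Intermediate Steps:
$t{\left(I \right)} = 0$
$K{\left(j,l \right)} = - j + 5 l$ ($K{\left(j,l \right)} = l - 1 \left(j - 4 l\right) = l - \left(j - 4 l\right) = - j + 5 l$)
$h{\left(f \right)} = f^{2} + 24 f$ ($h{\left(f \right)} = \left(f^{2} + 24 f\right) + 0 = f^{2} + 24 f$)
$- 37 h{\left(K{\left(6,- \frac{1}{7} \right)} \right)} = - 37 \left(\left(-1\right) 6 + 5 \left(- \frac{1}{7}\right)\right) \left(24 + \left(\left(-1\right) 6 + 5 \left(- \frac{1}{7}\right)\right)\right) = - 37 \left(-6 + 5 \left(\left(-1\right) \frac{1}{7}\right)\right) \left(24 - \left(6 - 5 \left(\left(-1\right) \frac{1}{7}\right)\right)\right) = - 37 \left(-6 + 5 \left(- \frac{1}{7}\right)\right) \left(24 + \left(-6 + 5 \left(- \frac{1}{7}\right)\right)\right) = - 37 \left(-6 - \frac{5}{7}\right) \left(24 - \frac{47}{7}\right) = - 37 \left(- \frac{47 \left(24 - \frac{47}{7}\right)}{7}\right) = - 37 \left(\left(- \frac{47}{7}\right) \frac{121}{7}\right) = \left(-37\right) \left(- \frac{5687}{49}\right) = \frac{210419}{49}$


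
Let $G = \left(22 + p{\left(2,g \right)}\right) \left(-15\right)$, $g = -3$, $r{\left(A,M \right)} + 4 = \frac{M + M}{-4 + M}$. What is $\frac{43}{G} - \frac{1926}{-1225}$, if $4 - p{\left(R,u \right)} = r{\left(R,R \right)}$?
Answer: $\frac{174361}{117600} \approx 1.4827$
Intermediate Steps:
$r{\left(A,M \right)} = -4 + \frac{2 M}{-4 + M}$ ($r{\left(A,M \right)} = -4 + \frac{M + M}{-4 + M} = -4 + \frac{2 M}{-4 + M}$)
$p{\left(R,u \right)} = 4 - \frac{2 \left(8 - R\right)}{-4 + R}$
$G = -480$ ($G = \left(22 + \frac{2 \left(-16 + 3 \cdot 2\right)}{-4 + 2}\right) \left(-15\right) = \left(22 + \frac{2 \left(-16 + 6\right)}{-2}\right) \left(-15\right) = \left(22 + 2 \left(- \frac{1}{2}\right) \left(-10\right)\right) \left(-15\right) = \left(22 + 10\right) \left(-15\right) = 32 \left(-15\right) = -480$)
$\frac{43}{G} - \frac{1926}{-1225} = \frac{43}{-480} - \frac{1926}{-1225} = 43 \left(- \frac{1}{480}\right) - - \frac{1926}{1225} = - \frac{43}{480} + \frac{1926}{1225} = \frac{174361}{117600}$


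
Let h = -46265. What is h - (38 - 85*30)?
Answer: -43753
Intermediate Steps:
h - (38 - 85*30) = -46265 - (38 - 85*30) = -46265 - (38 - 2550) = -46265 - 1*(-2512) = -46265 + 2512 = -43753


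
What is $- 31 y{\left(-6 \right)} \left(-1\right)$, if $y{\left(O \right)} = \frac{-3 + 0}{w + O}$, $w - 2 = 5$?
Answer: $-93$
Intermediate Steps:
$w = 7$ ($w = 2 + 5 = 7$)
$y{\left(O \right)} = - \frac{3}{7 + O}$ ($y{\left(O \right)} = \frac{-3 + 0}{7 + O} = - \frac{3}{7 + O}$)
$- 31 y{\left(-6 \right)} \left(-1\right) = - 31 \left(- \frac{3}{7 - 6}\right) \left(-1\right) = - 31 \left(- \frac{3}{1}\right) \left(-1\right) = - 31 \left(\left(-3\right) 1\right) \left(-1\right) = \left(-31\right) \left(-3\right) \left(-1\right) = 93 \left(-1\right) = -93$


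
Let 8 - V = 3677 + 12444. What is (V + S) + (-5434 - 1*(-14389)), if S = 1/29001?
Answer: -207589157/29001 ≈ -7158.0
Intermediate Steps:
S = 1/29001 ≈ 3.4482e-5
V = -16113 (V = 8 - (3677 + 12444) = 8 - 1*16121 = 8 - 16121 = -16113)
(V + S) + (-5434 - 1*(-14389)) = (-16113 + 1/29001) + (-5434 - 1*(-14389)) = -467293112/29001 + (-5434 + 14389) = -467293112/29001 + 8955 = -207589157/29001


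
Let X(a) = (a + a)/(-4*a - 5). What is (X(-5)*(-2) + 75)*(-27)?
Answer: -2061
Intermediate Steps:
X(a) = 2*a/(-5 - 4*a) (X(a) = (2*a)/(-5 - 4*a) = 2*a/(-5 - 4*a))
(X(-5)*(-2) + 75)*(-27) = (-2*(-5)/(5 + 4*(-5))*(-2) + 75)*(-27) = (-2*(-5)/(5 - 20)*(-2) + 75)*(-27) = (-2*(-5)/(-15)*(-2) + 75)*(-27) = (-2*(-5)*(-1/15)*(-2) + 75)*(-27) = (-⅔*(-2) + 75)*(-27) = (4/3 + 75)*(-27) = (229/3)*(-27) = -2061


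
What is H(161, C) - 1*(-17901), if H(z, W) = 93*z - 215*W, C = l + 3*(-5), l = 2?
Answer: 35669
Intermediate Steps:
C = -13 (C = 2 + 3*(-5) = 2 - 15 = -13)
H(z, W) = -215*W + 93*z
H(161, C) - 1*(-17901) = (-215*(-13) + 93*161) - 1*(-17901) = (2795 + 14973) + 17901 = 17768 + 17901 = 35669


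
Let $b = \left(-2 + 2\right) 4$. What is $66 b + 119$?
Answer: $119$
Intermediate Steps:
$b = 0$ ($b = 0 \cdot 4 = 0$)
$66 b + 119 = 66 \cdot 0 + 119 = 0 + 119 = 119$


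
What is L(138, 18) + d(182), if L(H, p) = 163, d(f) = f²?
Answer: 33287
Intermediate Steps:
L(138, 18) + d(182) = 163 + 182² = 163 + 33124 = 33287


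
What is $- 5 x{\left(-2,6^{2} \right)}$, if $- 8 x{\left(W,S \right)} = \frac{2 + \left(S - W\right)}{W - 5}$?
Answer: $- \frac{25}{7} \approx -3.5714$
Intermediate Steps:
$x{\left(W,S \right)} = - \frac{2 + S - W}{8 \left(-5 + W\right)}$ ($x{\left(W,S \right)} = - \frac{\left(2 + \left(S - W\right)\right) \frac{1}{W - 5}}{8} = - \frac{\left(2 + S - W\right) \frac{1}{-5 + W}}{8} = - \frac{\frac{1}{-5 + W} \left(2 + S - W\right)}{8} = - \frac{2 + S - W}{8 \left(-5 + W\right)}$)
$- 5 x{\left(-2,6^{2} \right)} = - 5 \frac{-2 - 2 - 6^{2}}{8 \left(-5 - 2\right)} = - 5 \frac{-2 - 2 - 36}{8 \left(-7\right)} = - 5 \cdot \frac{1}{8} \left(- \frac{1}{7}\right) \left(-2 - 2 - 36\right) = - 5 \cdot \frac{1}{8} \left(- \frac{1}{7}\right) \left(-40\right) = \left(-5\right) \frac{5}{7} = - \frac{25}{7}$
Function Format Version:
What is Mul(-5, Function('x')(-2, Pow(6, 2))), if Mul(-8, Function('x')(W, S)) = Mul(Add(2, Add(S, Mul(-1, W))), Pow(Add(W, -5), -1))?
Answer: Rational(-25, 7) ≈ -3.5714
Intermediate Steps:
Function('x')(W, S) = Mul(Rational(-1, 8), Pow(Add(-5, W), -1), Add(2, S, Mul(-1, W))) (Function('x')(W, S) = Mul(Rational(-1, 8), Mul(Add(2, Add(S, Mul(-1, W))), Pow(Add(W, -5), -1))) = Mul(Rational(-1, 8), Mul(Add(2, S, Mul(-1, W)), Pow(Add(-5, W), -1))) = Mul(Rational(-1, 8), Mul(Pow(Add(-5, W), -1), Add(2, S, Mul(-1, W)))) = Mul(Rational(-1, 8), Pow(Add(-5, W), -1), Add(2, S, Mul(-1, W))))
Mul(-5, Function('x')(-2, Pow(6, 2))) = Mul(-5, Mul(Rational(1, 8), Pow(Add(-5, -2), -1), Add(-2, -2, Mul(-1, Pow(6, 2))))) = Mul(-5, Mul(Rational(1, 8), Pow(-7, -1), Add(-2, -2, Mul(-1, 36)))) = Mul(-5, Mul(Rational(1, 8), Rational(-1, 7), Add(-2, -2, -36))) = Mul(-5, Mul(Rational(1, 8), Rational(-1, 7), -40)) = Mul(-5, Rational(5, 7)) = Rational(-25, 7)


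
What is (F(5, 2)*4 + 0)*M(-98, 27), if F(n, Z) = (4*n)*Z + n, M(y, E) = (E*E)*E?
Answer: 3542940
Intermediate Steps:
M(y, E) = E³ (M(y, E) = E²*E = E³)
F(n, Z) = n + 4*Z*n (F(n, Z) = 4*Z*n + n = n + 4*Z*n)
(F(5, 2)*4 + 0)*M(-98, 27) = ((5*(1 + 4*2))*4 + 0)*27³ = ((5*(1 + 8))*4 + 0)*19683 = ((5*9)*4 + 0)*19683 = (45*4 + 0)*19683 = (180 + 0)*19683 = 180*19683 = 3542940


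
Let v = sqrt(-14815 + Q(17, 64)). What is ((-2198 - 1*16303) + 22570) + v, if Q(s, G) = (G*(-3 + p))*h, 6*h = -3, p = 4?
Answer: 4069 + 7*I*sqrt(303) ≈ 4069.0 + 121.85*I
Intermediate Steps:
h = -1/2 (h = (1/6)*(-3) = -1/2 ≈ -0.50000)
Q(s, G) = -G/2 (Q(s, G) = (G*(-3 + 4))*(-1/2) = (G*1)*(-1/2) = G*(-1/2) = -G/2)
v = 7*I*sqrt(303) (v = sqrt(-14815 - 1/2*64) = sqrt(-14815 - 32) = sqrt(-14847) = 7*I*sqrt(303) ≈ 121.85*I)
((-2198 - 1*16303) + 22570) + v = ((-2198 - 1*16303) + 22570) + 7*I*sqrt(303) = ((-2198 - 16303) + 22570) + 7*I*sqrt(303) = (-18501 + 22570) + 7*I*sqrt(303) = 4069 + 7*I*sqrt(303)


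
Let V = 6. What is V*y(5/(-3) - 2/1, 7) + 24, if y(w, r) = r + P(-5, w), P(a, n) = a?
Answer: 36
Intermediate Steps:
y(w, r) = -5 + r (y(w, r) = r - 5 = -5 + r)
V*y(5/(-3) - 2/1, 7) + 24 = 6*(-5 + 7) + 24 = 6*2 + 24 = 12 + 24 = 36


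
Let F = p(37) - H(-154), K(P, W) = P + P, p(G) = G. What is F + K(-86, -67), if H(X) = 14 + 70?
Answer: -219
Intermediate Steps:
H(X) = 84
K(P, W) = 2*P
F = -47 (F = 37 - 1*84 = 37 - 84 = -47)
F + K(-86, -67) = -47 + 2*(-86) = -47 - 172 = -219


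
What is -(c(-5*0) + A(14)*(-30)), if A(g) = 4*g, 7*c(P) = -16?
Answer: 11776/7 ≈ 1682.3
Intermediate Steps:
c(P) = -16/7 (c(P) = (1/7)*(-16) = -16/7)
-(c(-5*0) + A(14)*(-30)) = -(-16/7 + (4*14)*(-30)) = -(-16/7 + 56*(-30)) = -(-16/7 - 1680) = -1*(-11776/7) = 11776/7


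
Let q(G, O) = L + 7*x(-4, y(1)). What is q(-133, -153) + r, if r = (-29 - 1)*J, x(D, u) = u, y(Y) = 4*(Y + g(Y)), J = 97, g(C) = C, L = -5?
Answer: -2859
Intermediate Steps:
y(Y) = 8*Y (y(Y) = 4*(Y + Y) = 4*(2*Y) = 8*Y)
r = -2910 (r = (-29 - 1)*97 = -30*97 = -2910)
q(G, O) = 51 (q(G, O) = -5 + 7*(8*1) = -5 + 7*8 = -5 + 56 = 51)
q(-133, -153) + r = 51 - 2910 = -2859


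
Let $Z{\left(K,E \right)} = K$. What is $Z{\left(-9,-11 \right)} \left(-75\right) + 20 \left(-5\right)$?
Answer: $575$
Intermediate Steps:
$Z{\left(-9,-11 \right)} \left(-75\right) + 20 \left(-5\right) = \left(-9\right) \left(-75\right) + 20 \left(-5\right) = 675 - 100 = 575$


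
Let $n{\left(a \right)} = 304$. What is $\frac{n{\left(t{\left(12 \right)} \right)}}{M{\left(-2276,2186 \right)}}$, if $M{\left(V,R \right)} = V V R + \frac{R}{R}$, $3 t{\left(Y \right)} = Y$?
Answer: $\frac{304}{11323864737} \approx 2.6846 \cdot 10^{-8}$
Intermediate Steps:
$t{\left(Y \right)} = \frac{Y}{3}$
$M{\left(V,R \right)} = 1 + R V^{2}$ ($M{\left(V,R \right)} = V^{2} R + 1 = R V^{2} + 1 = 1 + R V^{2}$)
$\frac{n{\left(t{\left(12 \right)} \right)}}{M{\left(-2276,2186 \right)}} = \frac{304}{1 + 2186 \left(-2276\right)^{2}} = \frac{304}{1 + 2186 \cdot 5180176} = \frac{304}{1 + 11323864736} = \frac{304}{11323864737}$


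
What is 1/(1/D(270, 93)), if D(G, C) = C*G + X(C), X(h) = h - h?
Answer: 25110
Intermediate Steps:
X(h) = 0
D(G, C) = C*G (D(G, C) = C*G + 0 = C*G)
1/(1/D(270, 93)) = 1/(1/(93*270)) = 1/(1/25110) = 25110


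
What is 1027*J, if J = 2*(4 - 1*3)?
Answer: 2054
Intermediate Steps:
J = 2 (J = 2*(4 - 3) = 2*1 = 2)
1027*J = 1027*2 = 2054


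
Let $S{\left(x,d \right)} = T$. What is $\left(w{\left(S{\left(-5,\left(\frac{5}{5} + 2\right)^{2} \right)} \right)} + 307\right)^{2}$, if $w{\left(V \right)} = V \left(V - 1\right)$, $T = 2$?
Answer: $95481$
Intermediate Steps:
$S{\left(x,d \right)} = 2$
$w{\left(V \right)} = V \left(-1 + V\right)$
$\left(w{\left(S{\left(-5,\left(\frac{5}{5} + 2\right)^{2} \right)} \right)} + 307\right)^{2} = \left(2 \left(-1 + 2\right) + 307\right)^{2} = \left(2 \cdot 1 + 307\right)^{2} = \left(2 + 307\right)^{2} = 309^{2} = 95481$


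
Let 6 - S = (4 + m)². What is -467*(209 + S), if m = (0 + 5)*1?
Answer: -62578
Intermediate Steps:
m = 5 (m = 5*1 = 5)
S = -75 (S = 6 - (4 + 5)² = 6 - 1*9² = 6 - 1*81 = 6 - 81 = -75)
-467*(209 + S) = -467*(209 - 75) = -467*134 = -62578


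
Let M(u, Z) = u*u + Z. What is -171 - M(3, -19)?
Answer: -161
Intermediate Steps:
M(u, Z) = Z + u² (M(u, Z) = u² + Z = Z + u²)
-171 - M(3, -19) = -171 - (-19 + 3²) = -171 - (-19 + 9) = -171 - 1*(-10) = -171 + 10 = -161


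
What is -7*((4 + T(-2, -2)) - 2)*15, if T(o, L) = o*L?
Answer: -630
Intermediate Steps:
T(o, L) = L*o
-7*((4 + T(-2, -2)) - 2)*15 = -7*((4 - 2*(-2)) - 2)*15 = -7*((4 + 4) - 2)*15 = -7*(8 - 2)*15 = -7*6*15 = -42*15 = -630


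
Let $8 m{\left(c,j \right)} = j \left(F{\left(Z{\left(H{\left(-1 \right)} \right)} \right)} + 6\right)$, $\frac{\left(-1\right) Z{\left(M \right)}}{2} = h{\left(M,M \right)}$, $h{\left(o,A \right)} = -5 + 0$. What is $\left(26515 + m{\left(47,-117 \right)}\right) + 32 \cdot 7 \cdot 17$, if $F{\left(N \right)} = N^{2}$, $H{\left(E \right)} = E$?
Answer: $\frac{115091}{4} \approx 28773.0$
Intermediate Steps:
$h{\left(o,A \right)} = -5$
$Z{\left(M \right)} = 10$ ($Z{\left(M \right)} = \left(-2\right) \left(-5\right) = 10$)
$m{\left(c,j \right)} = \frac{53 j}{4}$ ($m{\left(c,j \right)} = \frac{j \left(10^{2} + 6\right)}{8} = \frac{j \left(100 + 6\right)}{8} = \frac{j 106}{8} = \frac{106 j}{8} = \frac{53 j}{4}$)
$\left(26515 + m{\left(47,-117 \right)}\right) + 32 \cdot 7 \cdot 17 = \left(26515 + \frac{53}{4} \left(-117\right)\right) + 32 \cdot 7 \cdot 17 = \left(26515 - \frac{6201}{4}\right) + 224 \cdot 17 = \frac{99859}{4} + 3808 = \frac{115091}{4}$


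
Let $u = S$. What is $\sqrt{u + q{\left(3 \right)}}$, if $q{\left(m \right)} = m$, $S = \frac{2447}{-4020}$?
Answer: $\frac{\sqrt{9661065}}{2010} \approx 1.5464$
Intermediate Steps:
$S = - \frac{2447}{4020}$ ($S = 2447 \left(- \frac{1}{4020}\right) = - \frac{2447}{4020} \approx -0.60871$)
$u = - \frac{2447}{4020} \approx -0.60871$
$\sqrt{u + q{\left(3 \right)}} = \sqrt{- \frac{2447}{4020} + 3} = \sqrt{\frac{9613}{4020}} = \frac{\sqrt{9661065}}{2010}$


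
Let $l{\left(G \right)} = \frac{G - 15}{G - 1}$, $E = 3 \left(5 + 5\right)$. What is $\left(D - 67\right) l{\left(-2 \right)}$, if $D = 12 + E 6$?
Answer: $\frac{2125}{3} \approx 708.33$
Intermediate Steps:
$E = 30$ ($E = 3 \cdot 10 = 30$)
$l{\left(G \right)} = \frac{-15 + G}{-1 + G}$
$D = 192$ ($D = 12 + 30 \cdot 6 = 12 + 180 = 192$)
$\left(D - 67\right) l{\left(-2 \right)} = \left(192 - 67\right) \frac{-15 - 2}{-1 - 2} = \left(192 - 67\right) \frac{1}{-3} \left(-17\right) = \left(192 - 67\right) \left(\left(- \frac{1}{3}\right) \left(-17\right)\right) = 125 \cdot \frac{17}{3} = \frac{2125}{3}$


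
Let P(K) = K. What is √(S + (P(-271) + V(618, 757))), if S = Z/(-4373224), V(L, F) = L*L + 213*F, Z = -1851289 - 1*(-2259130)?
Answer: √2595723456198293990/2186612 ≈ 736.81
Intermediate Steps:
Z = 407841 (Z = -1851289 + 2259130 = 407841)
V(L, F) = L² + 213*F
S = -407841/4373224 (S = 407841/(-4373224) = 407841*(-1/4373224) = -407841/4373224 ≈ -0.093259)
√(S + (P(-271) + V(618, 757))) = √(-407841/4373224 + (-271 + (618² + 213*757))) = √(-407841/4373224 + (-271 + (381924 + 161241))) = √(-407841/4373224 + (-271 + 543165)) = √(-407841/4373224 + 542894) = √(2374196662415/4373224) = √2595723456198293990/2186612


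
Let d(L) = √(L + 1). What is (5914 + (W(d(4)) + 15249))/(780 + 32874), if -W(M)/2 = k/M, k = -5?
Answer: 21163/33654 + √5/16827 ≈ 0.62897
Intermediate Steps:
d(L) = √(1 + L)
W(M) = 10/M (W(M) = -(-10)/M = 10/M)
(5914 + (W(d(4)) + 15249))/(780 + 32874) = (5914 + (10/(√(1 + 4)) + 15249))/(780 + 32874) = (5914 + (10/(√5) + 15249))/33654 = (5914 + (10*(√5/5) + 15249))*(1/33654) = (5914 + (2*√5 + 15249))*(1/33654) = (5914 + (15249 + 2*√5))*(1/33654) = (21163 + 2*√5)*(1/33654) = 21163/33654 + √5/16827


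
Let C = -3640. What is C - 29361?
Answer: -33001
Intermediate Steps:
C - 29361 = -3640 - 29361 = -33001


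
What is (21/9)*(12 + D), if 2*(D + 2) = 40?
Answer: 70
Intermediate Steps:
D = 18 (D = -2 + (½)*40 = -2 + 20 = 18)
(21/9)*(12 + D) = (21/9)*(12 + 18) = (21*(⅑))*30 = (7/3)*30 = 70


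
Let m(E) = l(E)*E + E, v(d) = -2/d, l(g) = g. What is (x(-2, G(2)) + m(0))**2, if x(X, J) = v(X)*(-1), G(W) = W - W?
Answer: 1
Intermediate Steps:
G(W) = 0
x(X, J) = 2/X (x(X, J) = -2/X*(-1) = 2/X)
m(E) = E + E**2 (m(E) = E*E + E = E**2 + E = E + E**2)
(x(-2, G(2)) + m(0))**2 = (2/(-2) + 0*(1 + 0))**2 = (2*(-1/2) + 0*1)**2 = (-1 + 0)**2 = (-1)**2 = 1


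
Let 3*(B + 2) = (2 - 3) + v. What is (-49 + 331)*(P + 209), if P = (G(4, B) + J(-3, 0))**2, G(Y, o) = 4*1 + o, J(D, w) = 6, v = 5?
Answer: 250510/3 ≈ 83503.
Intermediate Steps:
B = -2/3 (B = -2 + ((2 - 3) + 5)/3 = -2 + (-1 + 5)/3 = -2 + (1/3)*4 = -2 + 4/3 = -2/3 ≈ -0.66667)
G(Y, o) = 4 + o
P = 784/9 (P = ((4 - 2/3) + 6)**2 = (10/3 + 6)**2 = (28/3)**2 = 784/9 ≈ 87.111)
(-49 + 331)*(P + 209) = (-49 + 331)*(784/9 + 209) = 282*(2665/9) = 250510/3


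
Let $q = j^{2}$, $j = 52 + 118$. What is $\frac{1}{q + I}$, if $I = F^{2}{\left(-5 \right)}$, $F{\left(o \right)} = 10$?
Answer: $\frac{1}{29000} \approx 3.4483 \cdot 10^{-5}$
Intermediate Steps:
$j = 170$
$I = 100$ ($I = 10^{2} = 100$)
$q = 28900$ ($q = 170^{2} = 28900$)
$\frac{1}{q + I} = \frac{1}{28900 + 100} = \frac{1}{29000}$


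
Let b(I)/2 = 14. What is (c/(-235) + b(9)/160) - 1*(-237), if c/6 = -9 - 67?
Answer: 449537/1880 ≈ 239.12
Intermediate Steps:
b(I) = 28 (b(I) = 2*14 = 28)
c = -456 (c = 6*(-9 - 67) = 6*(-76) = -456)
(c/(-235) + b(9)/160) - 1*(-237) = (-456/(-235) + 28/160) - 1*(-237) = (-456*(-1/235) + 28*(1/160)) + 237 = (456/235 + 7/40) + 237 = 3977/1880 + 237 = 449537/1880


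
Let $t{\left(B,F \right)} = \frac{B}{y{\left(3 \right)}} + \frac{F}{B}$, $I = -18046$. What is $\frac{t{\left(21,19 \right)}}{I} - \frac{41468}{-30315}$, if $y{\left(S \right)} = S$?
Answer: $\frac{2618321633}{1914725715} \approx 1.3675$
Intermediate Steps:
$t{\left(B,F \right)} = \frac{B}{3} + \frac{F}{B}$
$\frac{t{\left(21,19 \right)}}{I} - \frac{41468}{-30315} = \frac{\frac{1}{3} \cdot 21 + \frac{19}{21}}{-18046} - \frac{41468}{-30315} = \left(7 + 19 \cdot \frac{1}{21}\right) \left(- \frac{1}{18046}\right) - - \frac{41468}{30315} = \left(7 + \frac{19}{21}\right) \left(- \frac{1}{18046}\right) + \frac{41468}{30315} = \frac{166}{21} \left(- \frac{1}{18046}\right) + \frac{41468}{30315} = - \frac{83}{189483} + \frac{41468}{30315} = \frac{2618321633}{1914725715}$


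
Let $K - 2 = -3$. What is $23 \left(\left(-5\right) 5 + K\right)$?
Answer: $-598$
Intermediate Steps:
$K = -1$ ($K = 2 - 3 = -1$)
$23 \left(\left(-5\right) 5 + K\right) = 23 \left(\left(-5\right) 5 - 1\right) = 23 \left(-25 - 1\right) = 23 \left(-26\right) = -598$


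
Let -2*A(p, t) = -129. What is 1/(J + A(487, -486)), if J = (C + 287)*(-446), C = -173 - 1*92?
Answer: -2/19495 ≈ -0.00010259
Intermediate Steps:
C = -265 (C = -173 - 92 = -265)
A(p, t) = 129/2 (A(p, t) = -½*(-129) = 129/2)
J = -9812 (J = (-265 + 287)*(-446) = 22*(-446) = -9812)
1/(J + A(487, -486)) = 1/(-9812 + 129/2) = 1/(-19495/2) = -2/19495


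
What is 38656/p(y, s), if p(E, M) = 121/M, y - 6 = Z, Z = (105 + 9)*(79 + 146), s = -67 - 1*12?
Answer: -3053824/121 ≈ -25238.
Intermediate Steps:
s = -79 (s = -67 - 12 = -79)
Z = 25650 (Z = 114*225 = 25650)
y = 25656 (y = 6 + 25650 = 25656)
38656/p(y, s) = 38656/((121/(-79))) = 38656/((121*(-1/79))) = 38656/(-121/79) = 38656*(-79/121) = -3053824/121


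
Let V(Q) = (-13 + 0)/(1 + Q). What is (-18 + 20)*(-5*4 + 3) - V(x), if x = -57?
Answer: -1917/56 ≈ -34.232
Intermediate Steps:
V(Q) = -13/(1 + Q)
(-18 + 20)*(-5*4 + 3) - V(x) = (-18 + 20)*(-5*4 + 3) - (-13)/(1 - 57) = 2*(-20 + 3) - (-13)/(-56) = 2*(-17) - (-13)*(-1)/56 = -34 - 1*13/56 = -34 - 13/56 = -1917/56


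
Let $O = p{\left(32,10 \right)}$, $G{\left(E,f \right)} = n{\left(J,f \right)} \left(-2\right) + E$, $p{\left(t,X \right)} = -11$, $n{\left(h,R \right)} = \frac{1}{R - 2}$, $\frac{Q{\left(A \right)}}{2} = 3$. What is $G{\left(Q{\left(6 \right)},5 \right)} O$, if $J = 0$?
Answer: $- \frac{176}{3} \approx -58.667$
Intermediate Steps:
$Q{\left(A \right)} = 6$ ($Q{\left(A \right)} = 2 \cdot 3 = 6$)
$n{\left(h,R \right)} = \frac{1}{-2 + R}$
$G{\left(E,f \right)} = E - \frac{2}{-2 + f}$ ($G{\left(E,f \right)} = \frac{1}{-2 + f} \left(-2\right) + E = - \frac{2}{-2 + f} + E = E - \frac{2}{-2 + f}$)
$O = -11$
$G{\left(Q{\left(6 \right)},5 \right)} O = \frac{-2 + 6 \left(-2 + 5\right)}{-2 + 5} \left(-11\right) = \frac{-2 + 6 \cdot 3}{3} \left(-11\right) = \frac{-2 + 18}{3} \left(-11\right) = \frac{1}{3} \cdot 16 \left(-11\right) = \frac{16}{3} \left(-11\right) = - \frac{176}{3}$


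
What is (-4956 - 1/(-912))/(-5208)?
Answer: 4519871/4749696 ≈ 0.95161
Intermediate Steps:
(-4956 - 1/(-912))/(-5208) = (-4956 - 1*(-1/912))*(-1/5208) = (-4956 + 1/912)*(-1/5208) = -4519871/912*(-1/5208) = 4519871/4749696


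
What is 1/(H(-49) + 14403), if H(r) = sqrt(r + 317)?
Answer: 14403/207446141 - 2*sqrt(67)/207446141 ≈ 6.9351e-5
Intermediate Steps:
H(r) = sqrt(317 + r)
1/(H(-49) + 14403) = 1/(sqrt(317 - 49) + 14403) = 1/(sqrt(268) + 14403) = 1/(2*sqrt(67) + 14403) = 1/(14403 + 2*sqrt(67))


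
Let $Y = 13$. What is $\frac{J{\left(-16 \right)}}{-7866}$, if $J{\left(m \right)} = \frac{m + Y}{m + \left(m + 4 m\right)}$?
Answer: $- \frac{1}{251712} \approx -3.9728 \cdot 10^{-6}$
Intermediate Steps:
$J{\left(m \right)} = \frac{13 + m}{6 m}$ ($J{\left(m \right)} = \frac{m + 13}{m + \left(m + 4 m\right)} = \frac{13 + m}{m + 5 m} = \frac{13 + m}{6 m}$)
$\frac{J{\left(-16 \right)}}{-7866} = \frac{\frac{1}{6} \frac{1}{-16} \left(13 - 16\right)}{-7866} = - \frac{\frac{1}{6} \left(- \frac{1}{16}\right) \left(-3\right)}{7866} = \left(- \frac{1}{7866}\right) \frac{1}{32} = - \frac{1}{251712}$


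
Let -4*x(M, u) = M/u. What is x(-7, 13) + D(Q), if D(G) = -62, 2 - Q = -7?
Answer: -3217/52 ≈ -61.865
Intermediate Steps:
Q = 9 (Q = 2 - 1*(-7) = 2 + 7 = 9)
x(M, u) = -M/(4*u)
x(-7, 13) + D(Q) = -¼*(-7)/13 - 62 = -¼*(-7)*1/13 - 62 = 7/52 - 62 = -3217/52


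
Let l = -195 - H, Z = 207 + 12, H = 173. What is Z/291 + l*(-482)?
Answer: 17205545/97 ≈ 1.7738e+5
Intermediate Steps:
Z = 219
l = -368 (l = -195 - 1*173 = -195 - 173 = -368)
Z/291 + l*(-482) = 219/291 - 368*(-482) = 219*(1/291) + 177376 = 73/97 + 177376 = 17205545/97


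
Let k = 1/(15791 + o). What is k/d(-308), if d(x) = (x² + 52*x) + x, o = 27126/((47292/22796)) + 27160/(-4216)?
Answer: 17453/39560107889280 ≈ 4.4118e-10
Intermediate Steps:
o = 27143118971/2076907 (o = 27126/((47292*(1/22796))) + 27160*(-1/4216) = 27126/(11823/5699) - 3395/527 = 27126*(5699/11823) - 3395/527 = 51530358/3941 - 3395/527 = 27143118971/2076907 ≈ 13069.)
k = 2076907/59939557408 (k = 1/(15791 + 27143118971/2076907) = 1/(59939557408/2076907) = 2076907/59939557408 ≈ 3.4650e-5)
d(x) = x² + 53*x
k/d(-308) = 2076907/(59939557408*((-308*(53 - 308)))) = 2076907/(59939557408*((-308*(-255)))) = (2076907/59939557408)/78540 = (2076907/59939557408)*(1/78540) = 17453/39560107889280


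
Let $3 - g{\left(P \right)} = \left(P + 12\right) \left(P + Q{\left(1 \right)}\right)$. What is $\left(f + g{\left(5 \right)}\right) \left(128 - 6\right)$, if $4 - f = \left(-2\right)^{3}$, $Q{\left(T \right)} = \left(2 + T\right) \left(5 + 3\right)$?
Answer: $-58316$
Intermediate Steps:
$Q{\left(T \right)} = 16 + 8 T$ ($Q{\left(T \right)} = \left(2 + T\right) 8 = 16 + 8 T$)
$g{\left(P \right)} = 3 - \left(12 + P\right) \left(24 + P\right)$ ($g{\left(P \right)} = 3 - \left(P + 12\right) \left(P + \left(16 + 8 \cdot 1\right)\right) = 3 - \left(12 + P\right) \left(P + \left(16 + 8\right)\right) = 3 - \left(12 + P\right) \left(P + 24\right) = 3 - \left(12 + P\right) \left(24 + P\right)$)
$f = 12$ ($f = 4 - \left(-2\right)^{3} = 4 - -8 = 4 + 8 = 12$)
$\left(f + g{\left(5 \right)}\right) \left(128 - 6\right) = \left(12 - 490\right) \left(128 - 6\right) = \left(12 - 490\right) 122 = \left(-478\right) 122 = -58316$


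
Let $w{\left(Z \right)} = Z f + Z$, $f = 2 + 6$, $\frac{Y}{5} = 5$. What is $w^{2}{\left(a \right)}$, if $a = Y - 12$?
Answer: $13689$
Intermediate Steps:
$Y = 25$ ($Y = 5 \cdot 5 = 25$)
$a = 13$ ($a = 25 - 12 = 13$)
$f = 8$
$w{\left(Z \right)} = 9 Z$ ($w{\left(Z \right)} = Z 8 + Z = 8 Z + Z = 9 Z$)
$w^{2}{\left(a \right)} = \left(9 \cdot 13\right)^{2} = 117^{2} = 13689$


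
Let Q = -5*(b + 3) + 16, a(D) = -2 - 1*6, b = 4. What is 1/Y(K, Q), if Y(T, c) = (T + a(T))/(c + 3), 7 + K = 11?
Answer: 4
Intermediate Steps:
K = 4 (K = -7 + 11 = 4)
a(D) = -8 (a(D) = -2 - 6 = -8)
Q = -19 (Q = -5*(4 + 3) + 16 = -5*7 + 16 = -35 + 16 = -19)
Y(T, c) = (-8 + T)/(3 + c) (Y(T, c) = (T - 8)/(c + 3) = (-8 + T)/(3 + c))
1/Y(K, Q) = 1/((-8 + 4)/(3 - 19)) = 1/(-4/(-16)) = 1/(-1/16*(-4)) = 1/(1/4) = 4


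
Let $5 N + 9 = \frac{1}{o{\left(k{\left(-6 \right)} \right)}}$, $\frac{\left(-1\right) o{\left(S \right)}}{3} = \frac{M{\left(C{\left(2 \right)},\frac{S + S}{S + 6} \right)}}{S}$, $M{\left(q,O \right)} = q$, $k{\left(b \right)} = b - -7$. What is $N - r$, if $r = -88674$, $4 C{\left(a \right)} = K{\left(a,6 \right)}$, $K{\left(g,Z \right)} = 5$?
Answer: $\frac{6650411}{75} \approx 88672.0$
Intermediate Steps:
$k{\left(b \right)} = 7 + b$ ($k{\left(b \right)} = b + 7 = 7 + b$)
$C{\left(a \right)} = \frac{5}{4}$ ($C{\left(a \right)} = \frac{1}{4} \cdot 5 = \frac{5}{4}$)
$o{\left(S \right)} = - \frac{15}{4 S}$ ($o{\left(S \right)} = - 3 \frac{5}{4 S} = - \frac{15}{4 S}$)
$N = - \frac{139}{75}$ ($N = - \frac{9}{5} + \frac{1}{5 \left(- \frac{15}{4 \left(7 - 6\right)}\right)} = - \frac{9}{5} + \frac{1}{5 \left(- \frac{15}{4 \cdot 1}\right)} = - \frac{9}{5} + \frac{1}{5 \left(\left(- \frac{15}{4}\right) 1\right)} = - \frac{9}{5} + \frac{1}{5 \left(- \frac{15}{4}\right)} = - \frac{9}{5} + \frac{1}{5} \left(- \frac{4}{15}\right) = - \frac{9}{5} - \frac{4}{75} = - \frac{139}{75} \approx -1.8533$)
$N - r = - \frac{139}{75} - -88674 = - \frac{139}{75} + 88674 = \frac{6650411}{75}$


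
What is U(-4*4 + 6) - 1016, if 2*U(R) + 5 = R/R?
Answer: -1018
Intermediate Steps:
U(R) = -2 (U(R) = -5/2 + (R/R)/2 = -5/2 + (½)*1 = -5/2 + ½ = -2)
U(-4*4 + 6) - 1016 = -2 - 1016 = -1018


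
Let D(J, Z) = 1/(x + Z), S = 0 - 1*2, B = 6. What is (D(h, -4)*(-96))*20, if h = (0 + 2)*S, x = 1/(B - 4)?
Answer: 3840/7 ≈ 548.57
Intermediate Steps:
x = 1/2 (x = 1/(6 - 4) = 1/2 ≈ 0.50000)
S = -2 (S = 0 - 2 = -2)
h = -4 (h = (0 + 2)*(-2) = 2*(-2) = -4)
D(J, Z) = 1/(1/2 + Z)
(D(h, -4)*(-96))*20 = ((2/(1 + 2*(-4)))*(-96))*20 = ((2/(1 - 8))*(-96))*20 = ((2/(-7))*(-96))*20 = ((2*(-1/7))*(-96))*20 = -2/7*(-96)*20 = (192/7)*20 = 3840/7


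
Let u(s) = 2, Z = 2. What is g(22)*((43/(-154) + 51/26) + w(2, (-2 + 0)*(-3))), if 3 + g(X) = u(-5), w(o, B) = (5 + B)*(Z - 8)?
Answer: 64382/1001 ≈ 64.318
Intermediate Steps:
w(o, B) = -30 - 6*B (w(o, B) = (5 + B)*(2 - 8) = (5 + B)*(-6) = -30 - 6*B)
g(X) = -1 (g(X) = -3 + 2 = -1)
g(22)*((43/(-154) + 51/26) + w(2, (-2 + 0)*(-3))) = -((43/(-154) + 51/26) + (-30 - 6*(-2 + 0)*(-3))) = -((43*(-1/154) + 51*(1/26)) + (-30 - (-12)*(-3))) = -((-43/154 + 51/26) + (-30 - 6*6)) = -(1684/1001 + (-30 - 36)) = -(1684/1001 - 66) = -1*(-64382/1001) = 64382/1001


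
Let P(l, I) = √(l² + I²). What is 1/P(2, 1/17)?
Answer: 17*√1157/1157 ≈ 0.49978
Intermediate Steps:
P(l, I) = √(I² + l²)
1/P(2, 1/17) = 1/(√((1/17)² + 2²)) = 1/(√((1/17)² + 4)) = 1/(√(1/289 + 4)) = 1/(√(1157/289)) = 1/(√1157/17) = 17*√1157/1157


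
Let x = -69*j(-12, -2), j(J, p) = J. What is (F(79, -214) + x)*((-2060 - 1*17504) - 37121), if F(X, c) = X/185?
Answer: -1737497283/37 ≈ -4.6959e+7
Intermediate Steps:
F(X, c) = X/185 (F(X, c) = X*(1/185) = X/185)
x = 828 (x = -69*(-12) = 828)
(F(79, -214) + x)*((-2060 - 1*17504) - 37121) = ((1/185)*79 + 828)*((-2060 - 1*17504) - 37121) = (79/185 + 828)*((-2060 - 17504) - 37121) = 153259*(-19564 - 37121)/185 = (153259/185)*(-56685) = -1737497283/37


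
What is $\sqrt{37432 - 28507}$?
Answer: $5 \sqrt{357} \approx 94.472$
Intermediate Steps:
$\sqrt{37432 - 28507} = \sqrt{8925} = 5 \sqrt{357}$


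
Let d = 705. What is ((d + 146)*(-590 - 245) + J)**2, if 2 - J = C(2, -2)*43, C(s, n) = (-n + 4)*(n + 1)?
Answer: 504561605625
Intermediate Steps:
C(s, n) = (1 + n)*(4 - n) (C(s, n) = (4 - n)*(1 + n) = (1 + n)*(4 - n))
J = 260 (J = 2 - (4 - 1*(-2)**2 + 3*(-2))*43 = 2 - (4 - 1*4 - 6)*43 = 2 - (4 - 4 - 6)*43 = 2 - (-6)*43 = 2 - 1*(-258) = 2 + 258 = 260)
((d + 146)*(-590 - 245) + J)**2 = ((705 + 146)*(-590 - 245) + 260)**2 = (851*(-835) + 260)**2 = (-710585 + 260)**2 = (-710325)**2 = 504561605625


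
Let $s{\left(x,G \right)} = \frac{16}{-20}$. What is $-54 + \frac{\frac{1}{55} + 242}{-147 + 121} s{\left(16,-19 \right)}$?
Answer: $- \frac{166428}{3575} \approx -46.553$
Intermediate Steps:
$s{\left(x,G \right)} = - \frac{4}{5}$ ($s{\left(x,G \right)} = 16 \left(- \frac{1}{20}\right) = - \frac{4}{5}$)
$-54 + \frac{\frac{1}{55} + 242}{-147 + 121} s{\left(16,-19 \right)} = -54 + \frac{\frac{1}{55} + 242}{-147 + 121} \left(- \frac{4}{5}\right) = -54 + \frac{\frac{1}{55} + 242}{-26} \left(- \frac{4}{5}\right) = -54 + \frac{13311}{55} \left(- \frac{1}{26}\right) \left(- \frac{4}{5}\right) = -54 - - \frac{26622}{3575} = -54 + \frac{26622}{3575} = - \frac{166428}{3575}$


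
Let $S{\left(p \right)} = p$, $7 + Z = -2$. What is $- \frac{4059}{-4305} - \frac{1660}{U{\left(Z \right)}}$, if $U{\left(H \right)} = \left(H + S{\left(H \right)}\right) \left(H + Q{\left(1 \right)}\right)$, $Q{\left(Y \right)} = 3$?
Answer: $- \frac{13634}{945} \approx -14.428$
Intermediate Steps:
$Z = -9$ ($Z = -7 - 2 = -9$)
$U{\left(H \right)} = 2 H \left(3 + H\right)$ ($U{\left(H \right)} = \left(H + H\right) \left(H + 3\right) = 2 H \left(3 + H\right)$)
$- \frac{4059}{-4305} - \frac{1660}{U{\left(Z \right)}} = - \frac{4059}{-4305} - \frac{1660}{2 \left(-9\right) \left(3 - 9\right)} = \left(-4059\right) \left(- \frac{1}{4305}\right) - \frac{1660}{2 \left(-9\right) \left(-6\right)} = \frac{33}{35} - \frac{1660}{108} = \frac{33}{35} - \frac{415}{27} = - \frac{13634}{945}$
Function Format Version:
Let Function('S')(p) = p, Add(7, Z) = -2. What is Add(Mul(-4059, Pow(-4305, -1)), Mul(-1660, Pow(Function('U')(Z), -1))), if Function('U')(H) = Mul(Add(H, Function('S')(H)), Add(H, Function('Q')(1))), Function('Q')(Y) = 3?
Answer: Rational(-13634, 945) ≈ -14.428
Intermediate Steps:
Z = -9 (Z = Add(-7, -2) = -9)
Function('U')(H) = Mul(2, H, Add(3, H)) (Function('U')(H) = Mul(Add(H, H), Add(H, 3)) = Mul(Mul(2, H), Add(3, H)) = Mul(2, H, Add(3, H)))
Add(Mul(-4059, Pow(-4305, -1)), Mul(-1660, Pow(Function('U')(Z), -1))) = Add(Mul(-4059, Pow(-4305, -1)), Mul(-1660, Pow(Mul(2, -9, Add(3, -9)), -1))) = Add(Mul(-4059, Rational(-1, 4305)), Mul(-1660, Pow(Mul(2, -9, -6), -1))) = Add(Rational(33, 35), Mul(-1660, Pow(108, -1))) = Add(Rational(33, 35), Mul(-1660, Rational(1, 108))) = Add(Rational(33, 35), Rational(-415, 27)) = Rational(-13634, 945)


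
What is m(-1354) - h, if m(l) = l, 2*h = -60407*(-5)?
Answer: -304743/2 ≈ -1.5237e+5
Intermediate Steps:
h = 302035/2 (h = (-60407*(-5))/2 = (1/2)*302035 = 302035/2 ≈ 1.5102e+5)
m(-1354) - h = -1354 - 1*302035/2 = -1354 - 302035/2 = -304743/2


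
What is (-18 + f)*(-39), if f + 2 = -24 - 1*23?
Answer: 2613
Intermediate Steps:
f = -49 (f = -2 + (-24 - 1*23) = -2 + (-24 - 23) = -2 - 47 = -49)
(-18 + f)*(-39) = (-18 - 49)*(-39) = -67*(-39) = 2613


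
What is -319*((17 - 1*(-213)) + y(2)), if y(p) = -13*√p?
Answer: -73370 + 4147*√2 ≈ -67505.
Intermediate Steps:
-319*((17 - 1*(-213)) + y(2)) = -319*((17 - 1*(-213)) - 13*√2) = -319*((17 + 213) - 13*√2) = -319*(230 - 13*√2) = -73370 + 4147*√2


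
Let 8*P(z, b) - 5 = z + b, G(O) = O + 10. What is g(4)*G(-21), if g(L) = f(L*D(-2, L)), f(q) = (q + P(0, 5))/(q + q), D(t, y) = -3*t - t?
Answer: -1463/256 ≈ -5.7148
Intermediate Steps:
D(t, y) = -4*t
G(O) = 10 + O
P(z, b) = 5/8 + b/8 + z/8 (P(z, b) = 5/8 + (z + b)/8 = 5/8 + (b + z)/8 = 5/8 + (b/8 + z/8) = 5/8 + b/8 + z/8)
f(q) = (5/4 + q)/(2*q) (f(q) = (q + (5/8 + (⅛)*5 + (⅛)*0))/(q + q) = (q + (5/8 + 5/8 + 0))/((2*q)) = (q + 5/4)*(1/(2*q)) = (5/4 + q)*(1/(2*q)) = (5/4 + q)/(2*q))
g(L) = (5 + 32*L)/(64*L) (g(L) = (5 + 4*(L*(-4*(-2))))/(8*((L*(-4*(-2))))) = (5 + 4*(L*8))/(8*((L*8))) = (5 + 4*(8*L))/(8*((8*L))) = (1/(8*L))*(5 + 32*L)/8 = (5 + 32*L)/(64*L))
g(4)*G(-21) = ((1/64)*(5 + 32*4)/4)*(10 - 21) = ((1/64)*(¼)*(5 + 128))*(-11) = ((1/64)*(¼)*133)*(-11) = (133/256)*(-11) = -1463/256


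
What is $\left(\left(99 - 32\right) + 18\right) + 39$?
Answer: $124$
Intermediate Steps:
$\left(\left(99 - 32\right) + 18\right) + 39 = \left(67 + 18\right) + 39 = 85 + 39 = 124$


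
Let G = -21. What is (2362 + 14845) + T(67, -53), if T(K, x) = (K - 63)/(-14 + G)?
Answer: 602241/35 ≈ 17207.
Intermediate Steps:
T(K, x) = 9/5 - K/35 (T(K, x) = (K - 63)/(-14 - 21) = (-63 + K)/(-35) = (-63 + K)*(-1/35) = 9/5 - K/35)
(2362 + 14845) + T(67, -53) = (2362 + 14845) + (9/5 - 1/35*67) = 17207 + (9/5 - 67/35) = 17207 - 4/35 = 602241/35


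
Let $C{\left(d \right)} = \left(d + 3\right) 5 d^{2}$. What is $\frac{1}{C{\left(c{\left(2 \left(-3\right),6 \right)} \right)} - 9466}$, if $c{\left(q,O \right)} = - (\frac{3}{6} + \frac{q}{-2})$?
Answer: $- \frac{8}{75973} \approx -0.0001053$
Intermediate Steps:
$c{\left(q,O \right)} = - \frac{1}{2} + \frac{q}{2}$ ($c{\left(q,O \right)} = - (3 \cdot \frac{1}{6} + q \left(- \frac{1}{2}\right)) = - (\frac{1}{2} - \frac{q}{2}) = - \frac{1}{2} + \frac{q}{2}$)
$C{\left(d \right)} = 5 d^{2} \left(3 + d\right)$ ($C{\left(d \right)} = \left(3 + d\right) 5 d^{2} = 5 d^{2} \left(3 + d\right)$)
$\frac{1}{C{\left(c{\left(2 \left(-3\right),6 \right)} \right)} - 9466} = \frac{1}{5 \left(- \frac{1}{2} + \frac{2 \left(-3\right)}{2}\right)^{2} \left(3 + \left(- \frac{1}{2} + \frac{2 \left(-3\right)}{2}\right)\right) - 9466} = \frac{1}{5 \left(- \frac{1}{2} + \frac{1}{2} \left(-6\right)\right)^{2} \left(3 + \left(- \frac{1}{2} + \frac{1}{2} \left(-6\right)\right)\right) - 9466} = \frac{1}{5 \left(- \frac{1}{2} - 3\right)^{2} \left(3 - \frac{7}{2}\right) - 9466} = \frac{1}{5 \left(- \frac{7}{2}\right)^{2} \left(3 - \frac{7}{2}\right) - 9466} = \frac{1}{5 \cdot \frac{49}{4} \left(- \frac{1}{2}\right) - 9466} = \frac{1}{- \frac{245}{8} - 9466} = \frac{1}{- \frac{75973}{8}} = - \frac{8}{75973}$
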